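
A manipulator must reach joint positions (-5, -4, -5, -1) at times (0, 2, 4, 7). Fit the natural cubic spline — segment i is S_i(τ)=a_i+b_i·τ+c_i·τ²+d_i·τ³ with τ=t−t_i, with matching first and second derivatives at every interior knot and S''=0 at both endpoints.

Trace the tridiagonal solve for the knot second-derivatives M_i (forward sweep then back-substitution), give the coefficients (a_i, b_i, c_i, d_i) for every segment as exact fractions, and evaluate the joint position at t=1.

  seg 0: a=-5 b=49/57 c=0 d=-41/456
  seg 1: a=-4 b=-25/114 c=-41/76 d=91/456
  seg 2: a=-5 b=1/57 c=25/38 d=-25/342
S(1) = -643/152

Δ: Δ0=1/2, Δ1=-1/2, Δ2=4/3
row 1: diag=8, rhs=-6; c'=1/4, d'=-3/4
row 2: denom=10−2·1/4=19/2; d'=(11−2·-3/4)/(19/2)=25/19
back: M2=25/19
back: M1=-3/4−1/4·25/19=-41/38
M: M0=0, M1=-41/38, M2=25/19, M3=0
seg 0: a=-5, c=M0/2=0, d=(M1−M0)/(6·2)=-41/456, b=Δ0−h0·(2M0+M1)/6=49/57
seg 1: a=-4, c=M1/2=-41/76, d=(M2−M1)/(6·2)=91/456, b=Δ1−h1·(2M1+M2)/6=-25/114
seg 2: a=-5, c=M2/2=25/38, d=(M3−M2)/(6·3)=-25/342, b=Δ2−h2·(2M2+M3)/6=1/57
t_q=1 → seg 0, τ=1; S=-5+49/57·τ+0·τ²+-41/456·τ³=-643/152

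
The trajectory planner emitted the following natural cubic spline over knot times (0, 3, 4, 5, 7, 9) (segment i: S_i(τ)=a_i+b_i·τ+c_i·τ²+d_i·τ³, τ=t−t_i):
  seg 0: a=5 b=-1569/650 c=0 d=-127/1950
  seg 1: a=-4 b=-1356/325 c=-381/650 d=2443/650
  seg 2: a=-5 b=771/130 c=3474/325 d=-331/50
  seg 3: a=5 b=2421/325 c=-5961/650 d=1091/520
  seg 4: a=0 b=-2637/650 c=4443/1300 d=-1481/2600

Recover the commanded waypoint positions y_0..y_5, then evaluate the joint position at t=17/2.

y_0=5 y_1=-4 y_2=-5 y_3=5 y_4=0 y_5=1
S(17/2) = -1323/4160

y_0 = S_0(0) = a_0 = 5
y_1 = S_1(0) = a_1 = -4
y_2 = S_2(0) = a_2 = -5
y_3 = S_3(0) = a_3 = 5
y_4 = S_4(0) = a_4 = 0
y_5 = S_4(2) = 1
t_q=17/2 is in segment 4 (τ=3/2); S_4(τ)=-1323/4160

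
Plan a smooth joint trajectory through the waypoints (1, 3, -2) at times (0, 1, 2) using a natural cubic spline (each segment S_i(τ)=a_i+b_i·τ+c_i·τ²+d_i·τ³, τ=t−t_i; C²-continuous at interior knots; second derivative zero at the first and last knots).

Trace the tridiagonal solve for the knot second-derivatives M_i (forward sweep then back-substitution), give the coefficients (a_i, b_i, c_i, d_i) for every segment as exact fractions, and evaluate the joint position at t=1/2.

Δ: Δ0=2, Δ1=-5
row 1: diag=4, rhs=-42; c'=1/4, d'=-21/2
back: M1=-21/2
M: M0=0, M1=-21/2, M2=0
seg 0: a=1, c=M0/2=0, d=(M1−M0)/(6·1)=-7/4, b=Δ0−h0·(2M0+M1)/6=15/4
seg 1: a=3, c=M1/2=-21/4, d=(M2−M1)/(6·1)=7/4, b=Δ1−h1·(2M1+M2)/6=-3/2
t_q=1/2 → seg 0, τ=1/2; S=1+15/4·τ+0·τ²+-7/4·τ³=85/32

  seg 0: a=1 b=15/4 c=0 d=-7/4
  seg 1: a=3 b=-3/2 c=-21/4 d=7/4
S(1/2) = 85/32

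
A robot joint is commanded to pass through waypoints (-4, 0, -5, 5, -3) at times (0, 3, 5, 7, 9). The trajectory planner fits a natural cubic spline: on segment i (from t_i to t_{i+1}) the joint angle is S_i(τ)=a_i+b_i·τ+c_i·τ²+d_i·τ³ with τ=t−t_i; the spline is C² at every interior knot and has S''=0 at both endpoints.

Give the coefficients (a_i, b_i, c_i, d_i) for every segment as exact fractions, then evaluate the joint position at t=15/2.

Δ: Δ0=4/3, Δ1=-5/2, Δ2=5, Δ3=-4
row 1: diag=10, rhs=-23; c'=1/5, d'=-23/10
row 2: denom=8−2·1/5=38/5; d'=(45−2·-23/10)/(38/5)=124/19
row 3: denom=8−2·5/19=142/19; d'=(-54−2·124/19)/(142/19)=-637/71
back: M3=-637/71
back: M2=124/19−5/19·-637/71=631/71
back: M1=-23/10−1/5·631/71=-579/142
M: M0=0, M1=-579/142, M2=631/71, M3=-637/71, M4=0
seg 0: a=-4, c=M0/2=0, d=(M1−M0)/(6·3)=-193/852, b=Δ0−h0·(2M0+M1)/6=2873/852
seg 1: a=0, c=M1/2=-579/284, d=(M2−M1)/(6·2)=1841/1704, b=Δ1−h1·(2M1+M2)/6=-1169/426
seg 2: a=-5, c=M2/2=631/142, d=(M3−M2)/(6·2)=-317/213, b=Δ2−h2·(2M2+M3)/6=440/213
seg 3: a=5, c=M3/2=-637/142, d=(M4−M3)/(6·2)=637/852, b=Δ3−h3·(2M3+M4)/6=422/213
t_q=15/2 → seg 3, τ=1/2; S=5+422/213·τ+-637/142·τ²+637/852·τ³=11275/2272

  seg 0: a=-4 b=2873/852 c=0 d=-193/852
  seg 1: a=0 b=-1169/426 c=-579/284 d=1841/1704
  seg 2: a=-5 b=440/213 c=631/142 d=-317/213
  seg 3: a=5 b=422/213 c=-637/142 d=637/852
S(15/2) = 11275/2272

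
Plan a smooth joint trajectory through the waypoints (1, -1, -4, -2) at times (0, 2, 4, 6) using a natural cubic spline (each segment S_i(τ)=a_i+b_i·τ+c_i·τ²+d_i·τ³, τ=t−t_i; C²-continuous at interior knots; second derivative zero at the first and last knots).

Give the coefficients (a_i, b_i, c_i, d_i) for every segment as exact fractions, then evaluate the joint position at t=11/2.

  seg 0: a=1 b=-7/10 c=0 d=-3/40
  seg 1: a=-1 b=-8/5 c=-9/20 d=1/4
  seg 2: a=-4 b=-2/5 c=21/20 d=-7/40
S(11/2) = -181/64

Δ: Δ0=-1, Δ1=-3/2, Δ2=1
row 1: diag=8, rhs=-3; c'=1/4, d'=-3/8
row 2: denom=8−2·1/4=15/2; d'=(15−2·-3/8)/(15/2)=21/10
back: M2=21/10
back: M1=-3/8−1/4·21/10=-9/10
M: M0=0, M1=-9/10, M2=21/10, M3=0
seg 0: a=1, c=M0/2=0, d=(M1−M0)/(6·2)=-3/40, b=Δ0−h0·(2M0+M1)/6=-7/10
seg 1: a=-1, c=M1/2=-9/20, d=(M2−M1)/(6·2)=1/4, b=Δ1−h1·(2M1+M2)/6=-8/5
seg 2: a=-4, c=M2/2=21/20, d=(M3−M2)/(6·2)=-7/40, b=Δ2−h2·(2M2+M3)/6=-2/5
t_q=11/2 → seg 2, τ=3/2; S=-4+-2/5·τ+21/20·τ²+-7/40·τ³=-181/64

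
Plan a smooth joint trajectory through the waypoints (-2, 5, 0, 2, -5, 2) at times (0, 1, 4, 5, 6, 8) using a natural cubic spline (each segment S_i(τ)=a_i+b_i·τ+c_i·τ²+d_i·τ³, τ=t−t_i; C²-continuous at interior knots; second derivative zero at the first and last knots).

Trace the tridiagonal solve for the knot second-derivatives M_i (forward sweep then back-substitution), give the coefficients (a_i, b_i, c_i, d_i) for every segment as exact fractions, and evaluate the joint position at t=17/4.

  seg 0: a=-2 b=63049/7302 c=0 d=-11935/7302
  seg 1: a=5 b=13622/3651 c=-11935/2434 d=22667/21906
  seg 2: a=0 b=16417/7302 c=5366/1217 d=-34009/7302
  seg 3: a=2 b=-10609/3651 c=-23277/2434 d=39935/7302
  seg 4: a=-5 b=-41075/7302 c=8329/1217 d=-8329/7302
S(17/4) = 119149/155776

Δ: Δ0=7, Δ1=-5/3, Δ2=2, Δ3=-7, Δ4=7/2
row 1: diag=8, rhs=-52; c'=3/8, d'=-13/2
row 2: denom=8−3·3/8=55/8; d'=(22−3·-13/2)/(55/8)=332/55
row 3: denom=4−1·8/55=212/55; d'=(-54−1·332/55)/(212/55)=-1651/106
row 4: denom=6−1·55/212=1217/212; d'=(63−1·-1651/106)/(1217/212)=16658/1217
back: M4=16658/1217
back: M3=-1651/106−55/212·16658/1217=-23277/1217
back: M2=332/55−8/55·-23277/1217=10732/1217
back: M1=-13/2−3/8·10732/1217=-11935/1217
M: M0=0, M1=-11935/1217, M2=10732/1217, M3=-23277/1217, M4=16658/1217, M5=0
seg 0: a=-2, c=M0/2=0, d=(M1−M0)/(6·1)=-11935/7302, b=Δ0−h0·(2M0+M1)/6=63049/7302
seg 1: a=5, c=M1/2=-11935/2434, d=(M2−M1)/(6·3)=22667/21906, b=Δ1−h1·(2M1+M2)/6=13622/3651
seg 2: a=0, c=M2/2=5366/1217, d=(M3−M2)/(6·1)=-34009/7302, b=Δ2−h2·(2M2+M3)/6=16417/7302
seg 3: a=2, c=M3/2=-23277/2434, d=(M4−M3)/(6·1)=39935/7302, b=Δ3−h3·(2M3+M4)/6=-10609/3651
seg 4: a=-5, c=M4/2=8329/1217, d=(M5−M4)/(6·2)=-8329/7302, b=Δ4−h4·(2M4+M5)/6=-41075/7302
t_q=17/4 → seg 2, τ=1/4; S=0+16417/7302·τ+5366/1217·τ²+-34009/7302·τ³=119149/155776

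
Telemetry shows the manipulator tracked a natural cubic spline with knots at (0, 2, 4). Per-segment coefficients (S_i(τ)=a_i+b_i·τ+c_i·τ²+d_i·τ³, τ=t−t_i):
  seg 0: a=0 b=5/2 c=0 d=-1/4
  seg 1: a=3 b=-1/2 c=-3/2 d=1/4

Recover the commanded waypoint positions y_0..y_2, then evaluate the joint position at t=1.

y_0=0 y_1=3 y_2=-2
S(1) = 9/4

y_0 = S_0(0) = a_0 = 0
y_1 = S_1(0) = a_1 = 3
y_2 = S_1(2) = -2
t_q=1 is in segment 0 (τ=1); S_0(τ)=9/4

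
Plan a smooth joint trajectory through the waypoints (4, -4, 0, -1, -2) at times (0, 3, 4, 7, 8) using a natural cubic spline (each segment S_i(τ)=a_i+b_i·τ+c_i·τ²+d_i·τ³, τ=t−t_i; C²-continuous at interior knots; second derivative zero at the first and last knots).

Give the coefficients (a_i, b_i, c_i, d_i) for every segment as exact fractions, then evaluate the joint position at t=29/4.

Δ: Δ0=-8/3, Δ1=4, Δ2=-1/3, Δ3=-1
row 1: diag=8, rhs=40; c'=1/8, d'=5
row 2: denom=8−1·1/8=63/8; d'=(-26−1·5)/(63/8)=-248/63
row 3: denom=8−3·8/21=48/7; d'=(-4−3·-248/63)/(48/7)=41/36
back: M3=41/36
back: M2=-248/63−8/21·41/36=-118/27
back: M1=5−1/8·-118/27=599/108
M: M0=0, M1=599/108, M2=-118/27, M3=41/36, M4=0
seg 0: a=4, c=M0/2=0, d=(M1−M0)/(6·3)=599/1944, b=Δ0−h0·(2M0+M1)/6=-1175/216
seg 1: a=-4, c=M1/2=599/216, d=(M2−M1)/(6·1)=-119/72, b=Δ1−h1·(2M1+M2)/6=311/108
seg 2: a=0, c=M2/2=-59/27, d=(M3−M2)/(6·3)=595/1944, b=Δ2−h2·(2M2+M3)/6=749/216
seg 3: a=-1, c=M3/2=41/72, d=(M4−M3)/(6·1)=-41/216, b=Δ3−h3·(2M3+M4)/6=-149/108
t_q=29/4 → seg 3, τ=1/4; S=-1+-149/108·τ+41/72·τ²+-41/216·τ³=-6047/4608

  seg 0: a=4 b=-1175/216 c=0 d=599/1944
  seg 1: a=-4 b=311/108 c=599/216 d=-119/72
  seg 2: a=0 b=749/216 c=-59/27 d=595/1944
  seg 3: a=-1 b=-149/108 c=41/72 d=-41/216
S(29/4) = -6047/4608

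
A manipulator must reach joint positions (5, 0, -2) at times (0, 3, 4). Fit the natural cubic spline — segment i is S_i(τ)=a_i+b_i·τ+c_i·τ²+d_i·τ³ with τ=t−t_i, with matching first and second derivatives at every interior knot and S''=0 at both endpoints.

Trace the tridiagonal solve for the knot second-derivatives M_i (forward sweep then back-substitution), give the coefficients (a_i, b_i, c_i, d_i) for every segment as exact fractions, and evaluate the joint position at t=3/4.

  seg 0: a=5 b=-37/24 c=0 d=-1/72
  seg 1: a=0 b=-23/12 c=-1/8 d=1/24
S(3/4) = 1965/512

Δ: Δ0=-5/3, Δ1=-2
row 1: diag=8, rhs=-2; c'=1/8, d'=-1/4
back: M1=-1/4
M: M0=0, M1=-1/4, M2=0
seg 0: a=5, c=M0/2=0, d=(M1−M0)/(6·3)=-1/72, b=Δ0−h0·(2M0+M1)/6=-37/24
seg 1: a=0, c=M1/2=-1/8, d=(M2−M1)/(6·1)=1/24, b=Δ1−h1·(2M1+M2)/6=-23/12
t_q=3/4 → seg 0, τ=3/4; S=5+-37/24·τ+0·τ²+-1/72·τ³=1965/512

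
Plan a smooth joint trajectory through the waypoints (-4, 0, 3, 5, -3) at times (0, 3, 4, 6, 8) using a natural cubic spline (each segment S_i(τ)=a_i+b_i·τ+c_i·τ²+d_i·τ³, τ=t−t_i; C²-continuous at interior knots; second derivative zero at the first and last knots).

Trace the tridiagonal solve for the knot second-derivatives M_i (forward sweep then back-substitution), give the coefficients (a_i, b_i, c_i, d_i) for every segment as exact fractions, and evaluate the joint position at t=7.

Δ: Δ0=4/3, Δ1=3, Δ2=1, Δ3=-4
row 1: diag=8, rhs=10; c'=1/8, d'=5/4
row 2: denom=6−1·1/8=47/8; d'=(-12−1·5/4)/(47/8)=-106/47
row 3: denom=8−2·16/47=344/47; d'=(-30−2·-106/47)/(344/47)=-599/172
back: M3=-599/172
back: M2=-106/47−16/47·-599/172=-46/43
back: M1=5/4−1/8·-46/43=119/86
M: M0=0, M1=119/86, M2=-46/43, M3=-599/172, M4=0
seg 0: a=-4, c=M0/2=0, d=(M1−M0)/(6·3)=119/1548, b=Δ0−h0·(2M0+M1)/6=331/516
seg 1: a=0, c=M1/2=119/172, d=(M2−M1)/(6·1)=-211/516, b=Δ1−h1·(2M1+M2)/6=701/258
seg 2: a=3, c=M2/2=-23/43, d=(M3−M2)/(6·2)=-415/2064, b=Δ2−h2·(2M2+M3)/6=1483/516
seg 3: a=5, c=M3/2=-599/344, d=(M4−M3)/(6·2)=599/2064, b=Δ3−h3·(2M3+M4)/6=-433/258
t_q=7 → seg 3, τ=1; S=5+-433/258·τ+-599/344·τ²+599/2064·τ³=1287/688

  seg 0: a=-4 b=331/516 c=0 d=119/1548
  seg 1: a=0 b=701/258 c=119/172 d=-211/516
  seg 2: a=3 b=1483/516 c=-23/43 d=-415/2064
  seg 3: a=5 b=-433/258 c=-599/344 d=599/2064
S(7) = 1287/688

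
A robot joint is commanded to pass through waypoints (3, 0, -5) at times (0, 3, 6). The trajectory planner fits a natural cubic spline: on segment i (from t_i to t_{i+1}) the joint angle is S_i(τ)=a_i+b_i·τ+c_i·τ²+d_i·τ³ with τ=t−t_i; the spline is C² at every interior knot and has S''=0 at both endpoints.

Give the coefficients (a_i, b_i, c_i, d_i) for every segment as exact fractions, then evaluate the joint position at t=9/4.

  seg 0: a=3 b=-5/6 c=0 d=-1/54
  seg 1: a=0 b=-4/3 c=-1/6 d=1/54
S(9/4) = 117/128

Δ: Δ0=-1, Δ1=-5/3
row 1: diag=12, rhs=-4; c'=1/4, d'=-1/3
back: M1=-1/3
M: M0=0, M1=-1/3, M2=0
seg 0: a=3, c=M0/2=0, d=(M1−M0)/(6·3)=-1/54, b=Δ0−h0·(2M0+M1)/6=-5/6
seg 1: a=0, c=M1/2=-1/6, d=(M2−M1)/(6·3)=1/54, b=Δ1−h1·(2M1+M2)/6=-4/3
t_q=9/4 → seg 0, τ=9/4; S=3+-5/6·τ+0·τ²+-1/54·τ³=117/128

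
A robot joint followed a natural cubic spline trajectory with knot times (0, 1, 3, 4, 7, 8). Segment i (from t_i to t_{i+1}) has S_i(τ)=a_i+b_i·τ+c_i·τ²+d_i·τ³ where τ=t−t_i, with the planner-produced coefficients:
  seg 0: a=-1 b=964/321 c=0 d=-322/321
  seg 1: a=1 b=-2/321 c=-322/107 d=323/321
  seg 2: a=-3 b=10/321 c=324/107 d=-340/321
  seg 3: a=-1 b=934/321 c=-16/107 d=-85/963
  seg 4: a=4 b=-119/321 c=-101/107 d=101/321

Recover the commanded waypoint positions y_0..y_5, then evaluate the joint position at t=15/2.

y_0=-1 y_1=1 y_2=-3 y_3=-1 y_4=4 y_5=3
S(15/2) = 3097/856

y_0 = S_0(0) = a_0 = -1
y_1 = S_1(0) = a_1 = 1
y_2 = S_2(0) = a_2 = -3
y_3 = S_3(0) = a_3 = -1
y_4 = S_4(0) = a_4 = 4
y_5 = S_4(1) = 3
t_q=15/2 is in segment 4 (τ=1/2); S_4(τ)=3097/856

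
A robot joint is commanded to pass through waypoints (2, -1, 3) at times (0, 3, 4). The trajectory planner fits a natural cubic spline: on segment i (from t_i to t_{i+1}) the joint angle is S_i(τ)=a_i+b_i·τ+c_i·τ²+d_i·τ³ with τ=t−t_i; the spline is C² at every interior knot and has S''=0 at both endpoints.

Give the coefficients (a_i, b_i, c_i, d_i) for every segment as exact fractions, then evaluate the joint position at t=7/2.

Δ: Δ0=-1, Δ1=4
row 1: diag=8, rhs=30; c'=1/8, d'=15/4
back: M1=15/4
M: M0=0, M1=15/4, M2=0
seg 0: a=2, c=M0/2=0, d=(M1−M0)/(6·3)=5/24, b=Δ0−h0·(2M0+M1)/6=-23/8
seg 1: a=-1, c=M1/2=15/8, d=(M2−M1)/(6·1)=-5/8, b=Δ1−h1·(2M1+M2)/6=11/4
t_q=7/2 → seg 1, τ=1/2; S=-1+11/4·τ+15/8·τ²+-5/8·τ³=49/64

  seg 0: a=2 b=-23/8 c=0 d=5/24
  seg 1: a=-1 b=11/4 c=15/8 d=-5/8
S(7/2) = 49/64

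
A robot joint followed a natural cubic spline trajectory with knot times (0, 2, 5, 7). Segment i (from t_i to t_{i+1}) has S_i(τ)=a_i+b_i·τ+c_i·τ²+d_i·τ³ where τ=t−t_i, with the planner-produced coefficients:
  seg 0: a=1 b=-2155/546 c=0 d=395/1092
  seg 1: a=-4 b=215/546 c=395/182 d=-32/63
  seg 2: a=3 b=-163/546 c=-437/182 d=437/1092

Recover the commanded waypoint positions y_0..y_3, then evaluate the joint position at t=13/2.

y_0 = S_0(0) = a_0 = 1
y_1 = S_1(0) = a_1 = -4
y_2 = S_2(0) = a_2 = 3
y_3 = S_2(2) = -4
t_q=13/2 is in segment 2 (τ=3/2); S_2(τ)=-4367/2912

y_0=1 y_1=-4 y_2=3 y_3=-4
S(13/2) = -4367/2912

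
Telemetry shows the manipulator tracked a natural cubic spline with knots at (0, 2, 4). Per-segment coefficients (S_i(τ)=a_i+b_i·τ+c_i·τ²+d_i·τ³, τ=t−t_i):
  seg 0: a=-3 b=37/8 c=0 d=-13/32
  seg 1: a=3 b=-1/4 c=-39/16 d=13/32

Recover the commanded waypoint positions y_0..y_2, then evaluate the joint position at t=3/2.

y_0=-3 y_1=3 y_2=-4
S(3/2) = 657/256

y_0 = S_0(0) = a_0 = -3
y_1 = S_1(0) = a_1 = 3
y_2 = S_1(2) = -4
t_q=3/2 is in segment 0 (τ=3/2); S_0(τ)=657/256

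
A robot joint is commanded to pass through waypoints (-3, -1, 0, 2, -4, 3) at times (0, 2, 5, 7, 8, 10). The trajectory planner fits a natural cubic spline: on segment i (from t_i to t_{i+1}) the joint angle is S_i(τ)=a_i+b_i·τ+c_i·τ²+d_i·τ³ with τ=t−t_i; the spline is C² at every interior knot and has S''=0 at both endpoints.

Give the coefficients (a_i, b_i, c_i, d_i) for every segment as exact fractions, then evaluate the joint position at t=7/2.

  seg 0: a=-3 b=12413/8835 c=0 d=-1789/17670
  seg 1: a=-1 b=1679/8835 c=-1789/2945 d=5789/26505
  seg 2: a=0 b=21578/8835 c=800/589 d=-36743/35340
  seg 3: a=2 b=-40651/8835 c=-28743/5890 d=61511/17670
  seg 4: a=-4 b=-69227/17670 c=16384/2945 d=-8192/8835
S(7/2) = -31679/23560

Δ: Δ0=1, Δ1=1/3, Δ2=1, Δ3=-6, Δ4=7/2
row 1: diag=10, rhs=-4; c'=3/10, d'=-2/5
row 2: denom=10−3·3/10=91/10; d'=(4−3·-2/5)/(91/10)=4/7
row 3: denom=6−2·20/91=506/91; d'=(-42−2·4/7)/(506/91)=-1963/253
row 4: denom=6−1·91/506=2945/506; d'=(57−1·-1963/253)/(2945/506)=32768/2945
back: M4=32768/2945
back: M3=-1963/253−91/506·32768/2945=-28743/2945
back: M2=4/7−20/91·-28743/2945=1600/589
back: M1=-2/5−3/10·1600/589=-3578/2945
M: M0=0, M1=-3578/2945, M2=1600/589, M3=-28743/2945, M4=32768/2945, M5=0
seg 0: a=-3, c=M0/2=0, d=(M1−M0)/(6·2)=-1789/17670, b=Δ0−h0·(2M0+M1)/6=12413/8835
seg 1: a=-1, c=M1/2=-1789/2945, d=(M2−M1)/(6·3)=5789/26505, b=Δ1−h1·(2M1+M2)/6=1679/8835
seg 2: a=0, c=M2/2=800/589, d=(M3−M2)/(6·2)=-36743/35340, b=Δ2−h2·(2M2+M3)/6=21578/8835
seg 3: a=2, c=M3/2=-28743/5890, d=(M4−M3)/(6·1)=61511/17670, b=Δ3−h3·(2M3+M4)/6=-40651/8835
seg 4: a=-4, c=M4/2=16384/2945, d=(M5−M4)/(6·2)=-8192/8835, b=Δ4−h4·(2M4+M5)/6=-69227/17670
t_q=7/2 → seg 1, τ=3/2; S=-1+1679/8835·τ+-1789/2945·τ²+5789/26505·τ³=-31679/23560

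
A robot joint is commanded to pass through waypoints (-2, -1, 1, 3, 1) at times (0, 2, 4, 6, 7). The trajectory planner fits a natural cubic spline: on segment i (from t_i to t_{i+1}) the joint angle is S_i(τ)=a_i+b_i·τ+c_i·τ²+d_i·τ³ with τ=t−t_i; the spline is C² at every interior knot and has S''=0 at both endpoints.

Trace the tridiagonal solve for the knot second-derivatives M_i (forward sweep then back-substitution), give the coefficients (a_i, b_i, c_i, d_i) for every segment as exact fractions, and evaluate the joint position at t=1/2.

  seg 0: a=-2 b=18/41 c=0 d=5/328
  seg 1: a=-1 b=51/82 c=15/164 d=2/41
  seg 2: a=1 b=129/82 c=63/164 d=-55/164
  seg 3: a=3 b=-75/82 c=-267/164 d=89/164
S(1/2) = -4667/2624

Δ: Δ0=1/2, Δ1=1, Δ2=1, Δ3=-2
row 1: diag=8, rhs=3; c'=1/4, d'=3/8
row 2: denom=8−2·1/4=15/2; d'=(0−2·3/8)/(15/2)=-1/10
row 3: denom=6−2·4/15=82/15; d'=(-18−2·-1/10)/(82/15)=-267/82
back: M3=-267/82
back: M2=-1/10−4/15·-267/82=63/82
back: M1=3/8−1/4·63/82=15/82
M: M0=0, M1=15/82, M2=63/82, M3=-267/82, M4=0
seg 0: a=-2, c=M0/2=0, d=(M1−M0)/(6·2)=5/328, b=Δ0−h0·(2M0+M1)/6=18/41
seg 1: a=-1, c=M1/2=15/164, d=(M2−M1)/(6·2)=2/41, b=Δ1−h1·(2M1+M2)/6=51/82
seg 2: a=1, c=M2/2=63/164, d=(M3−M2)/(6·2)=-55/164, b=Δ2−h2·(2M2+M3)/6=129/82
seg 3: a=3, c=M3/2=-267/164, d=(M4−M3)/(6·1)=89/164, b=Δ3−h3·(2M3+M4)/6=-75/82
t_q=1/2 → seg 0, τ=1/2; S=-2+18/41·τ+0·τ²+5/328·τ³=-4667/2624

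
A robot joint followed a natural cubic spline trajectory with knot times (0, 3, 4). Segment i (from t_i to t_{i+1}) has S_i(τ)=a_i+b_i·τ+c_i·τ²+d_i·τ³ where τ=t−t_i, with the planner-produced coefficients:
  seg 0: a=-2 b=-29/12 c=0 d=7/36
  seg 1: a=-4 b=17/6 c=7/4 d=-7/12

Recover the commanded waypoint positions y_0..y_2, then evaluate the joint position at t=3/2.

y_0=-2 y_1=-4 y_2=0
S(3/2) = -159/32

y_0 = S_0(0) = a_0 = -2
y_1 = S_1(0) = a_1 = -4
y_2 = S_1(1) = 0
t_q=3/2 is in segment 0 (τ=3/2); S_0(τ)=-159/32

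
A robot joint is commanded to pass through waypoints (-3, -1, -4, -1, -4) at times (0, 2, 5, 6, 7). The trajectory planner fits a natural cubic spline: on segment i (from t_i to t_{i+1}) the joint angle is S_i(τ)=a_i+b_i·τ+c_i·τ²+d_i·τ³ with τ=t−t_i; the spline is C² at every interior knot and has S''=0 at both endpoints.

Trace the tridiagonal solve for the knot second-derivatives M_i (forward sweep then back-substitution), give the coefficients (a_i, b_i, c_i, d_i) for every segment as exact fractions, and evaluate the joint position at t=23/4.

Δ: Δ0=1, Δ1=-1, Δ2=3, Δ3=-3
row 1: diag=10, rhs=-12; c'=3/10, d'=-6/5
row 2: denom=8−3·3/10=71/10; d'=(24−3·-6/5)/(71/10)=276/71
row 3: denom=4−1·10/71=274/71; d'=(-36−1·276/71)/(274/71)=-1416/137
back: M3=-1416/137
back: M2=276/71−10/71·-1416/137=732/137
back: M1=-6/5−3/10·732/137=-384/137
M: M0=0, M1=-384/137, M2=732/137, M3=-1416/137, M4=0
seg 0: a=-3, c=M0/2=0, d=(M1−M0)/(6·2)=-32/137, b=Δ0−h0·(2M0+M1)/6=265/137
seg 1: a=-1, c=M1/2=-192/137, d=(M2−M1)/(6·3)=62/137, b=Δ1−h1·(2M1+M2)/6=-119/137
seg 2: a=-4, c=M2/2=366/137, d=(M3−M2)/(6·1)=-358/137, b=Δ2−h2·(2M2+M3)/6=403/137
seg 3: a=-1, c=M3/2=-708/137, d=(M4−M3)/(6·1)=236/137, b=Δ3−h3·(2M3+M4)/6=61/137
t_q=23/4 → seg 2, τ=3/4; S=-4+403/137·τ+366/137·τ²+-358/137·τ³=-6109/4384

  seg 0: a=-3 b=265/137 c=0 d=-32/137
  seg 1: a=-1 b=-119/137 c=-192/137 d=62/137
  seg 2: a=-4 b=403/137 c=366/137 d=-358/137
  seg 3: a=-1 b=61/137 c=-708/137 d=236/137
S(23/4) = -6109/4384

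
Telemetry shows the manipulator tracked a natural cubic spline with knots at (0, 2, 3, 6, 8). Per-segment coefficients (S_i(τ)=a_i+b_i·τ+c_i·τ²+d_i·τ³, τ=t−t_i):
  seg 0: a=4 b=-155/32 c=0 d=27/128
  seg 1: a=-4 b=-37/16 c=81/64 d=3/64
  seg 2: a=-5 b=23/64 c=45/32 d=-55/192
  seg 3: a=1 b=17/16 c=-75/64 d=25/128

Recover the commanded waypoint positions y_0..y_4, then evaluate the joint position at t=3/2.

y_0 = S_0(0) = a_0 = 4
y_1 = S_1(0) = a_1 = -4
y_2 = S_2(0) = a_2 = -5
y_3 = S_3(0) = a_3 = 1
y_4 = S_3(2) = 0
t_q=3/2 is in segment 0 (τ=3/2); S_0(τ)=-2615/1024

y_0=4 y_1=-4 y_2=-5 y_3=1 y_4=0
S(3/2) = -2615/1024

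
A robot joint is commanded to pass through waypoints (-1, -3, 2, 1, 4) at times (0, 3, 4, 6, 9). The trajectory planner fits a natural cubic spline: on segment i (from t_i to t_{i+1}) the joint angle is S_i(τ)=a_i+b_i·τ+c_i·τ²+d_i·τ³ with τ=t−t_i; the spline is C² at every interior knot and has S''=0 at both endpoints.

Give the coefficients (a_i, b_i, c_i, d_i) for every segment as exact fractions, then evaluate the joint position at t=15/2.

Δ: Δ0=-2/3, Δ1=5, Δ2=-1/2, Δ3=1
row 1: diag=8, rhs=34; c'=1/8, d'=17/4
row 2: denom=6−1·1/8=47/8; d'=(-33−1·17/4)/(47/8)=-298/47
row 3: denom=10−2·16/47=438/47; d'=(9−2·-298/47)/(438/47)=1019/438
back: M3=1019/438
back: M2=-298/47−16/47·1019/438=-1562/219
back: M1=17/4−1/8·-1562/219=1126/219
M: M0=0, M1=1126/219, M2=-1562/219, M3=1019/438, M4=0
seg 0: a=-1, c=M0/2=0, d=(M1−M0)/(6·3)=563/1971, b=Δ0−h0·(2M0+M1)/6=-709/219
seg 1: a=-3, c=M1/2=563/219, d=(M2−M1)/(6·1)=-448/219, b=Δ1−h1·(2M1+M2)/6=980/219
seg 2: a=2, c=M2/2=-781/219, d=(M3−M2)/(6·2)=1381/1752, b=Δ2−h2·(2M2+M3)/6=254/73
seg 3: a=1, c=M3/2=1019/876, d=(M4−M3)/(6·3)=-1019/7884, b=Δ3−h3·(2M3+M4)/6=-581/438
t_q=15/2 → seg 3, τ=3/2; S=1+-581/438·τ+1019/876·τ²+-1019/7884·τ³=2783/2336

  seg 0: a=-1 b=-709/219 c=0 d=563/1971
  seg 1: a=-3 b=980/219 c=563/219 d=-448/219
  seg 2: a=2 b=254/73 c=-781/219 d=1381/1752
  seg 3: a=1 b=-581/438 c=1019/876 d=-1019/7884
S(15/2) = 2783/2336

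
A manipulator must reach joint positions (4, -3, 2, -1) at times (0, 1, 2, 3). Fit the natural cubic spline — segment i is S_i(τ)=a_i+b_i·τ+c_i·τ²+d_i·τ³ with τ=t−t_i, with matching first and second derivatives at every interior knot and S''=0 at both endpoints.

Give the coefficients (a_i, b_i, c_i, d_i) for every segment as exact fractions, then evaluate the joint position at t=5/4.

  seg 0: a=4 b=-161/15 c=0 d=56/15
  seg 1: a=-3 b=7/15 c=56/5 d=-20/3
  seg 2: a=2 b=43/15 c=-44/5 d=44/15
S(5/4) = -183/80

Δ: Δ0=-7, Δ1=5, Δ2=-3
row 1: diag=4, rhs=72; c'=1/4, d'=18
row 2: denom=4−1·1/4=15/4; d'=(-48−1·18)/(15/4)=-88/5
back: M2=-88/5
back: M1=18−1/4·-88/5=112/5
M: M0=0, M1=112/5, M2=-88/5, M3=0
seg 0: a=4, c=M0/2=0, d=(M1−M0)/(6·1)=56/15, b=Δ0−h0·(2M0+M1)/6=-161/15
seg 1: a=-3, c=M1/2=56/5, d=(M2−M1)/(6·1)=-20/3, b=Δ1−h1·(2M1+M2)/6=7/15
seg 2: a=2, c=M2/2=-44/5, d=(M3−M2)/(6·1)=44/15, b=Δ2−h2·(2M2+M3)/6=43/15
t_q=5/4 → seg 1, τ=1/4; S=-3+7/15·τ+56/5·τ²+-20/3·τ³=-183/80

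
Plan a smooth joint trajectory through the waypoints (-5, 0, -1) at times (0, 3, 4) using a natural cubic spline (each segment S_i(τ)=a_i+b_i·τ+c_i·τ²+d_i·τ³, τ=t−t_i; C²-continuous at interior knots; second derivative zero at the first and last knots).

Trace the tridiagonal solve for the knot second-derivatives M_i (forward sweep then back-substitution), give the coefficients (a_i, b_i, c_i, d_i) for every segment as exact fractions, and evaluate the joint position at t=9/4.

Δ: Δ0=5/3, Δ1=-1
row 1: diag=8, rhs=-16; c'=1/8, d'=-2
back: M1=-2
M: M0=0, M1=-2, M2=0
seg 0: a=-5, c=M0/2=0, d=(M1−M0)/(6·3)=-1/9, b=Δ0−h0·(2M0+M1)/6=8/3
seg 1: a=0, c=M1/2=-1, d=(M2−M1)/(6·1)=1/3, b=Δ1−h1·(2M1+M2)/6=-1/3
t_q=9/4 → seg 0, τ=9/4; S=-5+8/3·τ+0·τ²+-1/9·τ³=-17/64

  seg 0: a=-5 b=8/3 c=0 d=-1/9
  seg 1: a=0 b=-1/3 c=-1 d=1/3
S(9/4) = -17/64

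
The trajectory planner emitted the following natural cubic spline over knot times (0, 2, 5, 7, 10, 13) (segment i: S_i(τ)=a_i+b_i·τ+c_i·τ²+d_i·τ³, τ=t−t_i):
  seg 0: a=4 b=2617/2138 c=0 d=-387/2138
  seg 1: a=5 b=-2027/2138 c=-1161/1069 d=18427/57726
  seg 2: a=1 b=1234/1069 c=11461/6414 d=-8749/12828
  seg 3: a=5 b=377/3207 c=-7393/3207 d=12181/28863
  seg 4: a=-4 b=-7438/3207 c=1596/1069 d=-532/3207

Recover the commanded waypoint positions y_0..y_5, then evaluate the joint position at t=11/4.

y_0 = S_0(0) = a_0 = 4
y_1 = S_1(0) = a_1 = 5
y_2 = S_2(0) = a_2 = 1
y_3 = S_3(0) = a_3 = 5
y_4 = S_4(0) = a_4 = -4
y_5 = S_4(3) = -2
t_q=11/4 is in segment 1 (τ=3/4); S_1(τ)=521699/136832

y_0=4 y_1=5 y_2=1 y_3=5 y_4=-4 y_5=-2
S(11/4) = 521699/136832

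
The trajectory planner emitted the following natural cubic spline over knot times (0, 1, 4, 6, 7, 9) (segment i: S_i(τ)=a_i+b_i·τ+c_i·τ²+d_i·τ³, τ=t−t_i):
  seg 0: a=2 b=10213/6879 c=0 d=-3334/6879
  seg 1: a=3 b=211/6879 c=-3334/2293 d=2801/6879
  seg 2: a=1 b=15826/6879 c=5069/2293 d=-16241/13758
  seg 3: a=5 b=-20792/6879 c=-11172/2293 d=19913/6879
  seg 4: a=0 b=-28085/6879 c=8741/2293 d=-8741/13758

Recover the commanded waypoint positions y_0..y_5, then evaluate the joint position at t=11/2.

y_0 = S_0(0) = a_0 = 2
y_1 = S_1(0) = a_1 = 3
y_2 = S_2(0) = a_2 = 1
y_3 = S_3(0) = a_3 = 5
y_4 = S_4(0) = a_4 = 0
y_5 = S_4(2) = 2
t_q=11/2 is in segment 2 (τ=3/2); S_2(τ)=199611/36688

y_0=2 y_1=3 y_2=1 y_3=5 y_4=0 y_5=2
S(11/2) = 199611/36688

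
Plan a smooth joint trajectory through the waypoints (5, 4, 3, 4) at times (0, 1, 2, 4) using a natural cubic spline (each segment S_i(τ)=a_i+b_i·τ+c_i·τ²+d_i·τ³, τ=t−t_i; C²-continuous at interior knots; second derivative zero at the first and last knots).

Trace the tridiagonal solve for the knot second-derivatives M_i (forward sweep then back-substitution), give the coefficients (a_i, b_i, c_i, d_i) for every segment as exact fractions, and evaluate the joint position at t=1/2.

Δ: Δ0=-1, Δ1=-1, Δ2=1/2
row 1: diag=4, rhs=0; c'=1/4, d'=0
row 2: denom=6−1·1/4=23/4; d'=(9−1·0)/(23/4)=36/23
back: M2=36/23
back: M1=0−1/4·36/23=-9/23
M: M0=0, M1=-9/23, M2=36/23, M3=0
seg 0: a=5, c=M0/2=0, d=(M1−M0)/(6·1)=-3/46, b=Δ0−h0·(2M0+M1)/6=-43/46
seg 1: a=4, c=M1/2=-9/46, d=(M2−M1)/(6·1)=15/46, b=Δ1−h1·(2M1+M2)/6=-26/23
seg 2: a=3, c=M2/2=18/23, d=(M3−M2)/(6·2)=-3/23, b=Δ2−h2·(2M2+M3)/6=-25/46
t_q=1/2 → seg 0, τ=1/2; S=5+-43/46·τ+0·τ²+-3/46·τ³=1665/368

  seg 0: a=5 b=-43/46 c=0 d=-3/46
  seg 1: a=4 b=-26/23 c=-9/46 d=15/46
  seg 2: a=3 b=-25/46 c=18/23 d=-3/23
S(1/2) = 1665/368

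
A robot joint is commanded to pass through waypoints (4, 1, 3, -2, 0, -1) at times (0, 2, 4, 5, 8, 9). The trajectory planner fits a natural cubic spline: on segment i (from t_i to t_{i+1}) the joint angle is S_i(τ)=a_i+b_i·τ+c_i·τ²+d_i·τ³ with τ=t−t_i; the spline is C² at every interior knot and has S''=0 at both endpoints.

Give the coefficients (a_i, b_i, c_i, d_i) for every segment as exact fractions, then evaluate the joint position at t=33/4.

Δ: Δ0=-3/2, Δ1=1, Δ2=-5, Δ3=2/3, Δ4=-1
row 1: diag=8, rhs=15; c'=1/4, d'=15/8
row 2: denom=6−2·1/4=11/2; d'=(-36−2·15/8)/(11/2)=-159/22
row 3: denom=8−1·2/11=86/11; d'=(34−1·-159/22)/(86/11)=907/172
row 4: denom=8−3·33/86=589/86; d'=(-10−3·907/172)/(589/86)=-4441/1178
back: M4=-4441/1178
back: M3=907/172−33/86·-4441/1178=3958/589
back: M2=-159/22−2/11·3958/589=-9953/1178
back: M1=15/8−1/4·-9953/1178=4697/1178
M: M0=0, M1=4697/1178, M2=-9953/1178, M3=3958/589, M4=-4441/1178, M5=0
seg 0: a=4, c=M0/2=0, d=(M1−M0)/(6·2)=4697/14136, b=Δ0−h0·(2M0+M1)/6=-4999/1767
seg 1: a=1, c=M1/2=4697/2356, d=(M2−M1)/(6·2)=-7325/7068, b=Δ1−h1·(2M1+M2)/6=4093/3534
seg 2: a=3, c=M2/2=-9953/2356, d=(M3−M2)/(6·1)=17869/7068, b=Δ2−h2·(2M2+M3)/6=-11675/3534
seg 3: a=-2, c=M3/2=1979/589, d=(M4−M3)/(6·3)=-1373/2356, b=Δ3−h3·(2M3+M4)/6=-29461/7068
seg 4: a=0, c=M4/2=-4441/2356, d=(M5−M4)/(6·1)=4441/7068, b=Δ4−h4·(2M4+M5)/6=907/3534
t_q=33/4 → seg 4, τ=1/4; S=0+907/3534·τ+-4441/2356·τ²+4441/7068·τ³=-6609/150784

  seg 0: a=4 b=-4999/1767 c=0 d=4697/14136
  seg 1: a=1 b=4093/3534 c=4697/2356 d=-7325/7068
  seg 2: a=3 b=-11675/3534 c=-9953/2356 d=17869/7068
  seg 3: a=-2 b=-29461/7068 c=1979/589 d=-1373/2356
  seg 4: a=0 b=907/3534 c=-4441/2356 d=4441/7068
S(33/4) = -6609/150784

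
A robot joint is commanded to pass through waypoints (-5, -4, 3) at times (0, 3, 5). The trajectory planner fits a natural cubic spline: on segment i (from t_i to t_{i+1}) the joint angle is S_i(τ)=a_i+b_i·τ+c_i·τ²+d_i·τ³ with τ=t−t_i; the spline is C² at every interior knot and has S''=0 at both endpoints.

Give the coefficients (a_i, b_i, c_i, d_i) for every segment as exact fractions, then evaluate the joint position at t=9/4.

Δ: Δ0=1/3, Δ1=7/2
row 1: diag=10, rhs=19; c'=1/5, d'=19/10
back: M1=19/10
M: M0=0, M1=19/10, M2=0
seg 0: a=-5, c=M0/2=0, d=(M1−M0)/(6·3)=19/180, b=Δ0−h0·(2M0+M1)/6=-37/60
seg 1: a=-4, c=M1/2=19/20, d=(M2−M1)/(6·2)=-19/120, b=Δ1−h1·(2M1+M2)/6=67/30
t_q=9/4 → seg 0, τ=9/4; S=-5+-37/60·τ+0·τ²+19/180·τ³=-6637/1280

  seg 0: a=-5 b=-37/60 c=0 d=19/180
  seg 1: a=-4 b=67/30 c=19/20 d=-19/120
S(9/4) = -6637/1280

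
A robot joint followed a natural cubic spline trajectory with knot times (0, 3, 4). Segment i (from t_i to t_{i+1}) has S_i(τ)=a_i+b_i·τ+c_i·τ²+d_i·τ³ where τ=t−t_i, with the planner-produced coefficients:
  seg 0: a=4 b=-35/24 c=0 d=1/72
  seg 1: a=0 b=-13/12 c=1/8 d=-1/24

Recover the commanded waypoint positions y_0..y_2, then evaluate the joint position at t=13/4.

y_0=4 y_1=0 y_2=-1
S(13/4) = -135/512

y_0 = S_0(0) = a_0 = 4
y_1 = S_1(0) = a_1 = 0
y_2 = S_1(1) = -1
t_q=13/4 is in segment 1 (τ=1/4); S_1(τ)=-135/512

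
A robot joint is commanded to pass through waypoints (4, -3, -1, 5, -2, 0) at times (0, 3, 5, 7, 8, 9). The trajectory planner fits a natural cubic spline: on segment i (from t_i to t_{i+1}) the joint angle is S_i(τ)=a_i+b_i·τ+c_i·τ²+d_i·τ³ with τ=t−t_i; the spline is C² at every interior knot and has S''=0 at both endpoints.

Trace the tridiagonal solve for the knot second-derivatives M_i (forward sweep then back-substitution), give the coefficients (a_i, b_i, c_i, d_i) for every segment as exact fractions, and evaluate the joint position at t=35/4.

  seg 0: a=4 b=-3391/1191 c=0 d=68/1191
  seg 1: a=-3 b=-1555/1191 c=204/397 d=761/2382
  seg 2: a=-1 b=5459/1191 c=965/397 d=-1919/1191
  seg 3: a=5 b=-5989/1191 c=-2873/397 d=6271/1191
  seg 4: a=-2 b=-4414/1191 c=3398/397 d=-3398/1191
S(35/4) = -14847/12704

Δ: Δ0=-7/3, Δ1=1, Δ2=3, Δ3=-7, Δ4=2
row 1: diag=10, rhs=20; c'=1/5, d'=2
row 2: denom=8−2·1/5=38/5; d'=(12−2·2)/(38/5)=20/19
row 3: denom=6−2·5/19=104/19; d'=(-60−2·20/19)/(104/19)=-295/26
row 4: denom=4−1·19/104=397/104; d'=(54−1·-295/26)/(397/104)=6796/397
back: M4=6796/397
back: M3=-295/26−19/104·6796/397=-5746/397
back: M2=20/19−5/19·-5746/397=1930/397
back: M1=2−1/5·1930/397=408/397
M: M0=0, M1=408/397, M2=1930/397, M3=-5746/397, M4=6796/397, M5=0
seg 0: a=4, c=M0/2=0, d=(M1−M0)/(6·3)=68/1191, b=Δ0−h0·(2M0+M1)/6=-3391/1191
seg 1: a=-3, c=M1/2=204/397, d=(M2−M1)/(6·2)=761/2382, b=Δ1−h1·(2M1+M2)/6=-1555/1191
seg 2: a=-1, c=M2/2=965/397, d=(M3−M2)/(6·2)=-1919/1191, b=Δ2−h2·(2M2+M3)/6=5459/1191
seg 3: a=5, c=M3/2=-2873/397, d=(M4−M3)/(6·1)=6271/1191, b=Δ3−h3·(2M3+M4)/6=-5989/1191
seg 4: a=-2, c=M4/2=3398/397, d=(M5−M4)/(6·1)=-3398/1191, b=Δ4−h4·(2M4+M5)/6=-4414/1191
t_q=35/4 → seg 4, τ=3/4; S=-2+-4414/1191·τ+3398/397·τ²+-3398/1191·τ³=-14847/12704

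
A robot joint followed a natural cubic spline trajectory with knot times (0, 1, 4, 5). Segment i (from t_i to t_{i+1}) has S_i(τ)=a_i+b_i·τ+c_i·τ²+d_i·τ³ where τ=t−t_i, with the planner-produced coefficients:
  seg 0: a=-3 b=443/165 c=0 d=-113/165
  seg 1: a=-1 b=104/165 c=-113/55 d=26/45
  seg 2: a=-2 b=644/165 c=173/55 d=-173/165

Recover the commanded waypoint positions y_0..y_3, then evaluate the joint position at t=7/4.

y_0=-3 y_1=-1 y_2=-2 y_3=4
S(7/4) = -2533/1760

y_0 = S_0(0) = a_0 = -3
y_1 = S_1(0) = a_1 = -1
y_2 = S_2(0) = a_2 = -2
y_3 = S_2(1) = 4
t_q=7/4 is in segment 1 (τ=3/4); S_1(τ)=-2533/1760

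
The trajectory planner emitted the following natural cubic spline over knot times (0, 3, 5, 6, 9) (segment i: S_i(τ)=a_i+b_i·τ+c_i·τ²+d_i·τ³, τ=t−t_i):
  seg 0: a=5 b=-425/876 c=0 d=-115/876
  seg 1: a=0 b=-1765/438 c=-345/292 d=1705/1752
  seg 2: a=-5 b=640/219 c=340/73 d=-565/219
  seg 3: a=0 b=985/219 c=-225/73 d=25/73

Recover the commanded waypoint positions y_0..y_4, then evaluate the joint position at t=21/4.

y_0=5 y_1=0 y_2=-5 y_3=0 y_4=-5
S(21/4) = -18775/4672

y_0 = S_0(0) = a_0 = 5
y_1 = S_1(0) = a_1 = 0
y_2 = S_2(0) = a_2 = -5
y_3 = S_3(0) = a_3 = 0
y_4 = S_3(3) = -5
t_q=21/4 is in segment 2 (τ=1/4); S_2(τ)=-18775/4672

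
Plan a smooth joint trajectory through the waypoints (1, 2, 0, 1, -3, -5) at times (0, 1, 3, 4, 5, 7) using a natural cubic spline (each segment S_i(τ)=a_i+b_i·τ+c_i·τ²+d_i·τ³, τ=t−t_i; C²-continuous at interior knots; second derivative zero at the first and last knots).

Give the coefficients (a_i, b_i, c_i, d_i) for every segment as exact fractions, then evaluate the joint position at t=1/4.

Δ: Δ0=1, Δ1=-1, Δ2=1, Δ3=-4, Δ4=-1
row 1: diag=6, rhs=-12; c'=1/3, d'=-2
row 2: denom=6−2·1/3=16/3; d'=(12−2·-2)/(16/3)=3
row 3: denom=4−1·3/16=61/16; d'=(-30−1·3)/(61/16)=-528/61
row 4: denom=6−1·16/61=350/61; d'=(18−1·-528/61)/(350/61)=813/175
back: M4=813/175
back: M3=-528/61−16/61·813/175=-1728/175
back: M2=3−3/16·-1728/175=849/175
back: M1=-2−1/3·849/175=-633/175
M: M0=0, M1=-633/175, M2=849/175, M3=-1728/175, M4=813/175, M5=0
seg 0: a=1, c=M0/2=0, d=(M1−M0)/(6·1)=-211/350, b=Δ0−h0·(2M0+M1)/6=561/350
seg 1: a=2, c=M1/2=-633/350, d=(M2−M1)/(6·2)=247/350, b=Δ1−h1·(2M1+M2)/6=-36/175
seg 2: a=0, c=M2/2=849/350, d=(M3−M2)/(6·1)=-859/350, b=Δ2−h2·(2M2+M3)/6=36/35
seg 3: a=1, c=M3/2=-864/175, d=(M4−M3)/(6·1)=121/50, b=Δ3−h3·(2M3+M4)/6=-519/350
seg 4: a=-3, c=M4/2=813/350, d=(M5−M4)/(6·2)=-271/700, b=Δ4−h4·(2M4+M5)/6=-717/175
t_q=1/4 → seg 0, τ=1/4; S=1+561/350·τ+0·τ²+-211/350·τ³=6233/4480

  seg 0: a=1 b=561/350 c=0 d=-211/350
  seg 1: a=2 b=-36/175 c=-633/350 d=247/350
  seg 2: a=0 b=36/35 c=849/350 d=-859/350
  seg 3: a=1 b=-519/350 c=-864/175 d=121/50
  seg 4: a=-3 b=-717/175 c=813/350 d=-271/700
S(1/4) = 6233/4480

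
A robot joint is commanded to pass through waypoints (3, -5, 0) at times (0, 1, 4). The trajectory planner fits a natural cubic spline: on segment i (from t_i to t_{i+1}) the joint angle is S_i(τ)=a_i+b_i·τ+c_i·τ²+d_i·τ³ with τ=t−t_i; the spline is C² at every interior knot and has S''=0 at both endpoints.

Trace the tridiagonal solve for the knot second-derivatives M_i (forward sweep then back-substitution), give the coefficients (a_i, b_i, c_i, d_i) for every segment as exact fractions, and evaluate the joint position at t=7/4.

Δ: Δ0=-8, Δ1=5/3
row 1: diag=8, rhs=58; c'=3/8, d'=29/4
back: M1=29/4
M: M0=0, M1=29/4, M2=0
seg 0: a=3, c=M0/2=0, d=(M1−M0)/(6·1)=29/24, b=Δ0−h0·(2M0+M1)/6=-221/24
seg 1: a=-5, c=M1/2=29/8, d=(M2−M1)/(6·3)=-29/72, b=Δ1−h1·(2M1+M2)/6=-67/12
t_q=7/4 → seg 1, τ=3/4; S=-5+-67/12·τ+29/8·τ²+-29/72·τ³=-3747/512

  seg 0: a=3 b=-221/24 c=0 d=29/24
  seg 1: a=-5 b=-67/12 c=29/8 d=-29/72
S(7/4) = -3747/512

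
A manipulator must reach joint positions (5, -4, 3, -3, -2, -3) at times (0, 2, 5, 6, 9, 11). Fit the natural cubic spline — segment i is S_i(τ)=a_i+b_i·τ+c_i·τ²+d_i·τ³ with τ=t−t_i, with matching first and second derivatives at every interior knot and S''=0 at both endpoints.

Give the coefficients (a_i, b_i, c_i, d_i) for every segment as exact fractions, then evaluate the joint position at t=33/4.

Δ: Δ0=-9/2, Δ1=7/3, Δ2=-6, Δ3=1/3, Δ4=-1/2
row 1: diag=10, rhs=41; c'=3/10, d'=41/10
row 2: denom=8−3·3/10=71/10; d'=(-50−3·41/10)/(71/10)=-623/71
row 3: denom=8−1·10/71=558/71; d'=(38−1·-623/71)/(558/71)=369/62
row 4: denom=10−3·71/186=549/62; d'=(-5−3·369/62)/(549/62)=-1417/549
back: M4=-1417/549
back: M3=369/62−71/186·-1417/549=11425/1647
back: M2=-623/71−10/71·11425/1647=-16061/1647
back: M1=41/10−3/10·-16061/1647=3857/549
M: M0=0, M1=3857/549, M2=-16061/1647, M3=11425/1647, M4=-1417/549, M5=0
seg 0: a=5, c=M0/2=0, d=(M1−M0)/(6·2)=3857/6588, b=Δ0−h0·(2M0+M1)/6=-22537/3294
seg 1: a=-4, c=M1/2=3857/1098, d=(M2−M1)/(6·3)=-13816/14823, b=Δ1−h1·(2M1+M2)/6=605/3294
seg 2: a=3, c=M2/2=-16061/3294, d=(M3−M2)/(6·1)=509/183, b=Δ2−h2·(2M2+M3)/6=-12865/3294
seg 3: a=-3, c=M3/2=11425/3294, d=(M4−M3)/(6·3)=-7838/14823, b=Δ3−h3·(2M3+M4)/6=-17501/3294
seg 4: a=-2, c=M4/2=-1417/1098, d=(M5−M4)/(6·2)=1417/6588, b=Δ4−h4·(2M4+M5)/6=4021/3294
t_q=33/4 → seg 3, τ=9/4; S=-3+-17501/3294·τ+11425/3294·τ²+-7838/14823·τ³=-10009/2928

  seg 0: a=5 b=-22537/3294 c=0 d=3857/6588
  seg 1: a=-4 b=605/3294 c=3857/1098 d=-13816/14823
  seg 2: a=3 b=-12865/3294 c=-16061/3294 d=509/183
  seg 3: a=-3 b=-17501/3294 c=11425/3294 d=-7838/14823
  seg 4: a=-2 b=4021/3294 c=-1417/1098 d=1417/6588
S(33/4) = -10009/2928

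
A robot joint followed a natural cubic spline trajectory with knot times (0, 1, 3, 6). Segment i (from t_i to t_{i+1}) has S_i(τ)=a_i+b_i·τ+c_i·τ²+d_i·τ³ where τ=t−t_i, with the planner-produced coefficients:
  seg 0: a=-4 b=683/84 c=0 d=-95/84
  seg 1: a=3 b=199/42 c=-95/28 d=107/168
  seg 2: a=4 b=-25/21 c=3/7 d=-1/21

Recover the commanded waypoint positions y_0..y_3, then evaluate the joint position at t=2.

y_0=-4 y_1=3 y_2=4 y_3=3
S(2) = 279/56

y_0 = S_0(0) = a_0 = -4
y_1 = S_1(0) = a_1 = 3
y_2 = S_2(0) = a_2 = 4
y_3 = S_2(3) = 3
t_q=2 is in segment 1 (τ=1); S_1(τ)=279/56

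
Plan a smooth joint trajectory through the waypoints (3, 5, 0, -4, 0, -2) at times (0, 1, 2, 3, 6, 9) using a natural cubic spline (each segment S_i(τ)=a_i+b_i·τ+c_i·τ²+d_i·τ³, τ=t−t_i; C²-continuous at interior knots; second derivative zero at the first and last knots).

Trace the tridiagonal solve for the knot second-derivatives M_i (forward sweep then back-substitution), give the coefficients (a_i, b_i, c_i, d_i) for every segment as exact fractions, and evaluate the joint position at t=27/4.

  seg 0: a=3 b=4883/1257 c=0 d=-2369/1257
  seg 1: a=5 b=-2224/1257 c=-2369/419 d=3046/1257
  seg 2: a=0 b=-7300/1257 c=677/419 d=241/1257
  seg 3: a=-4 b=-2515/1257 c=918/419 d=-1357/3771
  seg 4: a=0 b=1796/1257 c=-439/419 d=439/3771
S(27/4) = 14249/26816

Δ: Δ0=2, Δ1=-5, Δ2=-4, Δ3=4/3, Δ4=-2/3
row 1: diag=4, rhs=-42; c'=1/4, d'=-21/2
row 2: denom=4−1·1/4=15/4; d'=(6−1·-21/2)/(15/4)=22/5
row 3: denom=8−1·4/15=116/15; d'=(32−1·22/5)/(116/15)=207/58
row 4: denom=12−3·45/116=1257/116; d'=(-12−3·207/58)/(1257/116)=-878/419
back: M4=-878/419
back: M3=207/58−45/116·-878/419=1836/419
back: M2=22/5−4/15·1836/419=1354/419
back: M1=-21/2−1/4·1354/419=-4738/419
M: M0=0, M1=-4738/419, M2=1354/419, M3=1836/419, M4=-878/419, M5=0
seg 0: a=3, c=M0/2=0, d=(M1−M0)/(6·1)=-2369/1257, b=Δ0−h0·(2M0+M1)/6=4883/1257
seg 1: a=5, c=M1/2=-2369/419, d=(M2−M1)/(6·1)=3046/1257, b=Δ1−h1·(2M1+M2)/6=-2224/1257
seg 2: a=0, c=M2/2=677/419, d=(M3−M2)/(6·1)=241/1257, b=Δ2−h2·(2M2+M3)/6=-7300/1257
seg 3: a=-4, c=M3/2=918/419, d=(M4−M3)/(6·3)=-1357/3771, b=Δ3−h3·(2M3+M4)/6=-2515/1257
seg 4: a=0, c=M4/2=-439/419, d=(M5−M4)/(6·3)=439/3771, b=Δ4−h4·(2M4+M5)/6=1796/1257
t_q=27/4 → seg 4, τ=3/4; S=0+1796/1257·τ+-439/419·τ²+439/3771·τ³=14249/26816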